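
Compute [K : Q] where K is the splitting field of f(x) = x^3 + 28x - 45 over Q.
[K : Q] = 6

By the rational root test, any rational root of the monic integer polynomial f(x) = x^3 + 28x - 45 must be an integer dividing the constant term -45, i.e. one of ±{1, 3, 5, 9, 15, 45}. Evaluating: f(1) = -16, f(-1) = -74, f(3) = 66, f(-3) = -156, f(5) = 220, f(-5) = -310, f(9) = 936, f(-9) = -1026, f(15) = 3750, f(-15) = -3840, f(45) = 92340, f(-45) = -92430; none is 0, so f has no rational root and is therefore irreducible over Q (a cubic with no linear factor over a field is irreducible). For an irreducible cubic, the Galois group is A_3 or S_3 according as the discriminant disc(f) = -4a^3 - 27b^2 = -4·(28)^3 - 27·(-45)^2 = -142483 is or is not a square in Q. Here disc(f) = -142483 is not a perfect square in Q, so the Galois group of f over Q is not contained in A_3 and must be all of S_3. The splitting field has degree |S_3| = 6 over Q, so [K : Q] = 6.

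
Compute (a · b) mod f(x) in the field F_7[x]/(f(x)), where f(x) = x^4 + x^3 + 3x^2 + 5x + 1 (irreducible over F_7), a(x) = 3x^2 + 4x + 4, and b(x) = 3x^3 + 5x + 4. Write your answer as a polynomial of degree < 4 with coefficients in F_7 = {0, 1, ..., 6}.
a · b ≡ 4x^3 + 6x^2 + 5x + 6 (mod f(x))

Multiply in F_7[x]: a(x)·b(x) = (3x^2 + 4x + 4)·(3x^3 + 5x + 4) = 2x^5 + 5x^4 + 6x^3 + 4x^2 + x + 2. This has degree ≥ 4, so divide by f(x) over F_7: 2x^5 + 5x^4 + 6x^3 + 4x^2 + x + 2 = (2x + 3)·(x^4 + x^3 + 3x^2 + 5x + 1) + (4x^3 + 6x^2 + 5x + 6). Hence a·b ≡ 4x^3 + 6x^2 + 5x + 6 (mod f). (F_7[x]/(f) is a field with 7^4 = 2401 elements since f is irreducible of degree 4.)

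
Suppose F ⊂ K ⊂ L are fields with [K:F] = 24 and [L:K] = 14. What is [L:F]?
[L:F] = 336

The tower law says that for any tower of field extensions F ⊂ K ⊂ L with finite degrees, [L:F] = [L:K] · [K:F]. Here this gives [L:F] = 14 · 24 = 336.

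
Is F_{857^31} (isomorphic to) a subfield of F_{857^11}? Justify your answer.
No: F_{857^31} is not a subfield of F_{857^11}

F_{p^m} embeds in F_{p^n} iff m | n. Here 31 ∤ 11 (since 11 = 0·31 + 11 with remainder 11 ≠ 0), so F_{857^31} is not a subfield of F_{857^11}. Equivalently: if it were, the tower law would give 31 = [F_{857^31}:F_857] dividing [F_{857^11}:F_857] = 11, contradiction.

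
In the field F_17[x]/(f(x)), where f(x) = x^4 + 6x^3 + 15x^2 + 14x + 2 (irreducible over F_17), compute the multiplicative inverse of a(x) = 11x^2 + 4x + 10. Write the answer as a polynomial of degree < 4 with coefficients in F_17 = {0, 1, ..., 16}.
a(x)^(-1) ≡ 3x^3 + 13x^2 + 11x (mod f(x))

Since f is irreducible over F_17, F_17[x]/(f) is a field and a(x) ≠ 0 has an inverse. Apply the extended Euclidean algorithm to f(x) and a(x) in F_17[x]: f(x) = (14x^2 + 14x + 16)·a(x) + (14x + 12);  a(x) = (2x + 1)·(14x + 12) + (15). The last nonzero remainder is the constant 15 = gcd(f, a) in F_17. Back-substituting through the division chain expresses 15 = s(x)·a(x) + t(x)·f(x) with s(x) ≡ 11x^3 + 8x^2 + 12x (mod f), so (11x^3 + 8x^2 + 12x)·a(x) ≡ 15 (mod f). Multiplying by 15^(-1) ≡ 8 in F_17 gives a(x)^(-1) ≡ 8·(11x^3 + 8x^2 + 12x) ≡ 3x^3 + 13x^2 + 11x (mod f). Check: (11x^2 + 4x + 10)·(3x^3 + 13x^2 + 11x) = 16x^5 + 2x^4 + 16x^3 + 4x^2 + 8x ≡ 1 (mod x^4 + 6x^3 + 15x^2 + 14x + 2).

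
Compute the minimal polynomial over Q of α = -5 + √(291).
m_α(x) = x^2 + 10x - 266

From α + 5 = √(291), squaring gives (α + 5)^2 = 291, i.e. α^2 + 10α + 25 = 291, so α^2 + 10α - 266 = 0. The discriminant of x^2 + 10x - 266 is (10)^2 - 4·(-266) = 100 + 1064 = 1164, and 4·(291) is not a perfect square in Q since 291 is squarefree and ≠ 1. Hence x^2 + 10x - 266 is irreducible over Q and is the minimal polynomial of α.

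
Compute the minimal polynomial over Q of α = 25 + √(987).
m_α(x) = x^2 - 50x - 362

From α - 25 = √(987), squaring gives (α - 25)^2 = 987, i.e. α^2 - 50α + 625 = 987, so α^2 - 50α - 362 = 0. The discriminant of x^2 - 50x - 362 is (-50)^2 - 4·(-362) = 2500 + 1448 = 3948, and 4·(987) is not a perfect square in Q since 987 is squarefree and ≠ 1. Hence x^2 - 50x - 362 is irreducible over Q and is the minimal polynomial of α.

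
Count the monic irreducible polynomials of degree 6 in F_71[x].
There are 21349986840 monic irreducible polynomials of degree 6 over F_71

Each element of F_{71^6} that lies in no proper subfield is a root of exactly one monic irreducible of degree 6 over F_71, and each such polynomial has 6 distinct roots in F_{71^6}. By Möbius inversion the count is N_71(6) = (1/6) Σ_{d|6} μ(6/d) · 71^d = (1/6)(μ(6)·71^1 + μ(3)·71^2 + μ(2)·71^3 + μ(1)·71^6) = 128099921040/6 = 21349986840.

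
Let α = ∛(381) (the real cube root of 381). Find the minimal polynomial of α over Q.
m_α(x) = x^3 - 381

α satisfies α^3 = 381, so x^3 - 381 annihilates α. By the rational root test, a rational root p/q (in lowest terms) of x^3 - 381 would satisfy p^3 = 381 q^3, forcing q = 1 and p^3 = 381; but 381 is not a perfect cube, contradiction. A monic cubic over Q with no rational root is irreducible (any nontrivial factorization would include a linear factor). Hence x^3 - 381 is the minimal polynomial of α, and in particular [Q(α):Q] = 3.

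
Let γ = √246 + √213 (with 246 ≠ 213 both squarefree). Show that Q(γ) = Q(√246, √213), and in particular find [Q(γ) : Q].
[Q(γ) : Q] = 4 (equivalently, Q(γ) = Q(√246, √213))

Obviously Q(γ) ⊆ Q(√246, √213), and [Q(√246, √213):Q] = 4 (since 246, 213 are distinct squarefree integers > 1 with 52398 not a perfect square). To show equality we compute the minimal polynomial of γ. From γ = √246 + √213: γ^2 = 246 + 2√(52398) + 213 = 459 + 2√(52398), so γ^2 - 459 = 2√(52398); squaring, (γ^2 - 459)^2 = 4·52398, i.e. γ^4 - 918γ^2 + 210681 - 209592 = 0, i.e. γ^4 - 918γ^2 + 1089 = 0. So γ is a root of x^4 - 918x^2 + 1089. This polynomial is irreducible over Q: it has no rational root (each ±√246 ± √213 is irrational), and any factorization into two quadratics over Q would force √(52398) ∈ Q (pairing opposite roots) or √246, √213 ∈ Q (other pairings), all impossible. Hence [Q(γ):Q] = 4 = [Q(√246, √213):Q], so Q(γ) = Q(√246, √213).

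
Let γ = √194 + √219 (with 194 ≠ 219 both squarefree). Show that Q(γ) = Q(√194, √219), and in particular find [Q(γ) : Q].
[Q(γ) : Q] = 4 (equivalently, Q(γ) = Q(√194, √219))

Obviously Q(γ) ⊆ Q(√194, √219), and [Q(√194, √219):Q] = 4 (since 194, 219 are distinct squarefree integers > 1 with 42486 not a perfect square). To show equality we compute the minimal polynomial of γ. From γ = √194 + √219: γ^2 = 194 + 2√(42486) + 219 = 413 + 2√(42486), so γ^2 - 413 = 2√(42486); squaring, (γ^2 - 413)^2 = 4·42486, i.e. γ^4 - 826γ^2 + 170569 - 169944 = 0, i.e. γ^4 - 826γ^2 + 625 = 0. So γ is a root of x^4 - 826x^2 + 625. This polynomial is irreducible over Q: it has no rational root (each ±√194 ± √219 is irrational), and any factorization into two quadratics over Q would force √(42486) ∈ Q (pairing opposite roots) or √194, √219 ∈ Q (other pairings), all impossible. Hence [Q(γ):Q] = 4 = [Q(√194, √219):Q], so Q(γ) = Q(√194, √219).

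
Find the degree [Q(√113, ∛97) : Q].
[Q(√113, ∛97) : Q] = 6

Let L = Q(√113, ∛97). Since Q(√113) ⊂ L and [Q(√113):Q] = 2, the tower law gives 2 | [L:Q]. Likewise Q(∛97) ⊂ L with [Q(∛97):Q] = 3 (because 97 is not a perfect cube), so 3 | [L:Q]. As gcd(2,3) = 1, [L:Q] is divisible by 6. Conversely L is generated over Q by √113 and ∛97, so [L:Q] ≤ 2·3 = 6. Therefore [Q(√113, ∛97) : Q] = 6.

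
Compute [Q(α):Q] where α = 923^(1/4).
[Q(α):Q] = 4

α is a root of x^4 - 923. By Eisenstein's criterion at the prime p = 13 (which divides the constant term 923 but p^2 = 169 does not, since 923 is squarefree), x^4 - 923 is irreducible over Q. Hence [Q(α):Q] = 4.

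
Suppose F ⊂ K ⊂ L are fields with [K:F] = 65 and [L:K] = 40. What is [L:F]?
[L:F] = 2600

The tower law says that for any tower of field extensions F ⊂ K ⊂ L with finite degrees, [L:F] = [L:K] · [K:F]. Here this gives [L:F] = 40 · 65 = 2600.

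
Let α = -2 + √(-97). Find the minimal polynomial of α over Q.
m_α(x) = x^2 + 4x + 101

From α + 2 = √(-97), squaring gives (α + 2)^2 = -97, i.e. α^2 + 4α + 4 = -97, so α^2 + 4α + 101 = 0. The discriminant of x^2 + 4x + 101 is (4)^2 - 4·(101) = 16 - 404 = -388, and 4·(-97) is not a perfect square in Q since -97 is squarefree and ≠ 1. Hence x^2 + 4x + 101 is irreducible over Q and is the minimal polynomial of α.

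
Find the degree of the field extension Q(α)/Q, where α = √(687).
[Q(α):Q] = 2

[Q(α):Q] equals the degree of the minimal polynomial of α. Here α^2 = 687 and x^2 - 687 is irreducible (d = 687 is squarefree, ≠ 1, hence not a square), so deg(m_α) = 2. Thus [Q(α):Q] = 2.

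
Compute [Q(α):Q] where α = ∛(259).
[Q(α):Q] = 3

The minimal polynomial of α is x^3 - 259, irreducible over Q since 259 is not a perfect cube (so x^3 - 259 has no rational root). Hence [Q(α):Q] = deg(m_α) = 3.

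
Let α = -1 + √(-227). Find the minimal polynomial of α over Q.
m_α(x) = x^2 + 2x + 228

From α + 1 = √(-227), squaring gives (α + 1)^2 = -227, i.e. α^2 + 2α + 1 = -227, so α^2 + 2α + 228 = 0. The discriminant of x^2 + 2x + 228 is (2)^2 - 4·(228) = 4 - 912 = -908, and 4·(-227) is not a perfect square in Q since -227 is squarefree and ≠ 1. Hence x^2 + 2x + 228 is irreducible over Q and is the minimal polynomial of α.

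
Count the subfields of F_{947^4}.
F_{947^4} has 3 subfields

The subfields of F_{p^n} are exactly the fields F_{p^d} for d | n (each is the fixed field of the unique index-d subgroup of Gal(F_{p^n}/F_p) ≅ Z/nZ). The divisors of n = 4 are {1, 2, 4}, giving 3 subfields: F_{947^1}, F_{947^2}, F_{947^4}.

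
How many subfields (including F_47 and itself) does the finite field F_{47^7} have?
F_{47^7} has 2 subfields

The subfields of F_{p^n} are exactly the fields F_{p^d} for d | n (each is the fixed field of the unique index-d subgroup of Gal(F_{p^n}/F_p) ≅ Z/nZ). The divisors of n = 7 are {1, 7}, giving 2 subfields: F_{47^1}, F_{47^7}.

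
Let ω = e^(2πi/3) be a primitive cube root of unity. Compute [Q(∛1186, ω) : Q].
[Q(∛1186, ω) : Q] = 6

[Q(∛1186):Q] = 3 (min poly x^3 - 1186, irreducible since 1186 is not a perfect cube). [Q(ω):Q] = 2 (min poly x^2 + x + 1). Since Q(∛1186) ⊂ R and ω ∉ R, we have ω ∉ Q(∛1186), so x^2 + x + 1 remains irreducible over Q(∛1186) and [Q(∛1186, ω) : Q(∛1186)] = 2. By the tower law, [Q(∛1186, ω) : Q] = 3 · 2 = 6. (In fact Q(∛1186, ω) is the splitting field of x^3 - 1186 over Q.)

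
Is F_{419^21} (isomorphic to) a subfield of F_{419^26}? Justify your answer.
No: F_{419^21} is not a subfield of F_{419^26}

F_{p^m} embeds in F_{p^n} iff m | n. Here 21 ∤ 26 (since 26 = 1·21 + 5 with remainder 5 ≠ 0), so F_{419^21} is not a subfield of F_{419^26}. Equivalently: if it were, the tower law would give 21 = [F_{419^21}:F_419] dividing [F_{419^26}:F_419] = 26, contradiction.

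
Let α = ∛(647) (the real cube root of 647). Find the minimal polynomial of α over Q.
m_α(x) = x^3 - 647

α satisfies α^3 = 647, so x^3 - 647 annihilates α. By the rational root test, a rational root p/q (in lowest terms) of x^3 - 647 would satisfy p^3 = 647 q^3, forcing q = 1 and p^3 = 647; but 647 is not a perfect cube, contradiction. A monic cubic over Q with no rational root is irreducible (any nontrivial factorization would include a linear factor). Hence x^3 - 647 is the minimal polynomial of α, and in particular [Q(α):Q] = 3.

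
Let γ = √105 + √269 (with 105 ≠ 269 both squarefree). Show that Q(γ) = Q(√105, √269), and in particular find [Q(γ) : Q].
[Q(γ) : Q] = 4 (equivalently, Q(γ) = Q(√105, √269))

Obviously Q(γ) ⊆ Q(√105, √269), and [Q(√105, √269):Q] = 4 (since 105, 269 are distinct squarefree integers > 1 with 28245 not a perfect square). To show equality we compute the minimal polynomial of γ. From γ = √105 + √269: γ^2 = 105 + 2√(28245) + 269 = 374 + 2√(28245), so γ^2 - 374 = 2√(28245); squaring, (γ^2 - 374)^2 = 4·28245, i.e. γ^4 - 748γ^2 + 139876 - 112980 = 0, i.e. γ^4 - 748γ^2 + 26896 = 0. So γ is a root of x^4 - 748x^2 + 26896. This polynomial is irreducible over Q: it has no rational root (each ±√105 ± √269 is irrational), and any factorization into two quadratics over Q would force √(28245) ∈ Q (pairing opposite roots) or √105, √269 ∈ Q (other pairings), all impossible. Hence [Q(γ):Q] = 4 = [Q(√105, √269):Q], so Q(γ) = Q(√105, √269).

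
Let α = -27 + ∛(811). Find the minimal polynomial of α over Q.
m_α(x) = x^3 + 81x^2 + 2187x + 18872

Set β = α + 27 = ∛(811), so β^3 = 811. Then (α + 27)^3 - 811 = 0, i.e. α is a root of g(x) = (x + 27)^3 - 811 = x^3 + 81x^2 + 2187x + 18872. Since g(x) = h(x + 27) where h(x) = x^3 - 811, and h is irreducible over Q (because 811 is not a perfect cube, so h has no rational root, and a monic cubic with no rational root is irreducible), g is also irreducible (irreducibility is preserved under the substitution x → x + 27). Hence m_α(x) = x^3 + 81x^2 + 2187x + 18872.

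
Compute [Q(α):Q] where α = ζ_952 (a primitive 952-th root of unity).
[Q(α):Q] = 384

The minimal polynomial of ζ_952 over Q is the 952-th cyclotomic polynomial Φ_952(x), which is irreducible over Q and has degree φ(952) = 384. Hence [Q(α):Q] = φ(952) = 384.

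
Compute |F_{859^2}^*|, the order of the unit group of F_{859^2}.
|F_{859^2}^*| = 737880

F_{859^2} has 859^2 = 737881 elements; its multiplicative group consists of all nonzero elements, so |F_{859^2}^*| = 737881 - 1 = 737880. (It is cyclic since any finite subgroup of the multiplicative group of a field is cyclic.)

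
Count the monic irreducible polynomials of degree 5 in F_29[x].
There are 4102224 monic irreducible polynomials of degree 5 over F_29

Each element of F_{29^5} that lies in no proper subfield is a root of exactly one monic irreducible of degree 5 over F_29, and each such polynomial has 5 distinct roots in F_{29^5}. By Möbius inversion the count is N_29(5) = (1/5) Σ_{d|5} μ(5/d) · 29^d = (1/5)(μ(5)·29^1 + μ(1)·29^5) = 20511120/5 = 4102224.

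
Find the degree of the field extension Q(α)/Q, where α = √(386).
[Q(α):Q] = 2

[Q(α):Q] equals the degree of the minimal polynomial of α. Here α^2 = 386 and x^2 - 386 is irreducible (d = 386 is squarefree, ≠ 1, hence not a square), so deg(m_α) = 2. Thus [Q(α):Q] = 2.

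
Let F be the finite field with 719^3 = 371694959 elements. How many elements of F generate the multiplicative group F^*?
There are φ(371694958) = 184775256 primitive elements

F_q^* is cyclic of order q - 1 = 371694958. A cyclic group of order m has exactly φ(m) generators. Here m = 371694958 = 2 · 359 · 487 · 1063, so the number of primitive elements is φ(371694958) = 184775256.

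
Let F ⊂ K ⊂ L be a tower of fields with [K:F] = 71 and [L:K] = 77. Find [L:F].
[L:F] = 5467

The tower law says that for any tower of field extensions F ⊂ K ⊂ L with finite degrees, [L:F] = [L:K] · [K:F]. Here this gives [L:F] = 77 · 71 = 5467.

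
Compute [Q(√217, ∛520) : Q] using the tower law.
[Q(√217, ∛520) : Q] = 6

Let L = Q(√217, ∛520). Since Q(√217) ⊂ L and [Q(√217):Q] = 2, the tower law gives 2 | [L:Q]. Likewise Q(∛520) ⊂ L with [Q(∛520):Q] = 3 (because 520 is not a perfect cube), so 3 | [L:Q]. As gcd(2,3) = 1, [L:Q] is divisible by 6. Conversely L is generated over Q by √217 and ∛520, so [L:Q] ≤ 2·3 = 6. Therefore [Q(√217, ∛520) : Q] = 6.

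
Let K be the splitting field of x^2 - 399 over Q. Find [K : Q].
[K : Q] = 2

f(x) = x^2 - 399 factors as (x - √399)(x + √399). The splitting field is K = Q(√399). Since 399 is squarefree and > 1, it is not a perfect square, so x^2 - 399 is irreducible over Q and [Q(√399) : Q] = 2. Hence [K : Q] = 2.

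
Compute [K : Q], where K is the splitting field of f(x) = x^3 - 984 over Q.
[K : Q] = 6

The roots of x^3 - 984 are ∛984, ω∛984, ω^2∛984 where ω = e^(2πi/3) is a primitive cube root of unity, so K = Q(∛984, ω). Now [Q(∛984):Q] = 3 (since 984 is not a perfect cube, x^3 - 984 is irreducible) and [Q(ω):Q] = 2. Both 2 and 3 divide [K:Q], and [K:Q] ≤ 3·2 = 6, so [K:Q] = 6. (Equivalently: Q(∛984) ⊂ R but ω ∉ R, so [K : Q(∛984)] = 2.)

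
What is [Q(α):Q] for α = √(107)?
[Q(α):Q] = 2

[Q(α):Q] equals the degree of the minimal polynomial of α. Here α^2 = 107 and x^2 - 107 is irreducible (d = 107 is squarefree, ≠ 1, hence not a square), so deg(m_α) = 2. Thus [Q(α):Q] = 2.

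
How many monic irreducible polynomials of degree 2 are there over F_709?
There are 250986 monic irreducible polynomials of degree 2 over F_709

Each element of F_{709^2} that lies in no proper subfield is a root of exactly one monic irreducible of degree 2 over F_709, and each such polynomial has 2 distinct roots in F_{709^2}. By Möbius inversion the count is N_709(2) = (1/2) Σ_{d|2} μ(2/d) · 709^d = (1/2)(μ(2)·709^1 + μ(1)·709^2) = 501972/2 = 250986.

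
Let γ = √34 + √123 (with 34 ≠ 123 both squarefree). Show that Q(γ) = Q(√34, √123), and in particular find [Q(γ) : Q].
[Q(γ) : Q] = 4 (equivalently, Q(γ) = Q(√34, √123))

Obviously Q(γ) ⊆ Q(√34, √123), and [Q(√34, √123):Q] = 4 (since 34, 123 are distinct squarefree integers > 1 with 4182 not a perfect square). To show equality we compute the minimal polynomial of γ. From γ = √34 + √123: γ^2 = 34 + 2√(4182) + 123 = 157 + 2√(4182), so γ^2 - 157 = 2√(4182); squaring, (γ^2 - 157)^2 = 4·4182, i.e. γ^4 - 314γ^2 + 24649 - 16728 = 0, i.e. γ^4 - 314γ^2 + 7921 = 0. So γ is a root of x^4 - 314x^2 + 7921. This polynomial is irreducible over Q: it has no rational root (each ±√34 ± √123 is irrational), and any factorization into two quadratics over Q would force √(4182) ∈ Q (pairing opposite roots) or √34, √123 ∈ Q (other pairings), all impossible. Hence [Q(γ):Q] = 4 = [Q(√34, √123):Q], so Q(γ) = Q(√34, √123).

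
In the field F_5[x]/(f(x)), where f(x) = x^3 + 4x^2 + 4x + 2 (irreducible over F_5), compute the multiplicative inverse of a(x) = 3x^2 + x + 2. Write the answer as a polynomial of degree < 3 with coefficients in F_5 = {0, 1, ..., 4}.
a(x)^(-1) ≡ x^2 + 2 (mod f(x))

Since f is irreducible over F_5, F_5[x]/(f) is a field and a(x) ≠ 0 has an inverse. Apply the extended Euclidean algorithm to f(x) and a(x) in F_5[x]: f(x) = (2x + 4)·a(x) + (x + 4);  a(x) = (3x + 4)·(x + 4) + (1). The last nonzero remainder is the constant 1 = gcd(f, a) in F_5. Back-substituting through the division chain expresses 1 = s(x)·a(x) + t(x)·f(x) with s(x) ≡ x^2 + 2 (mod f), so a(x)^(-1) ≡ s(x) = x^2 + 2 (mod f). Check: (3x^2 + x + 2)·(x^2 + 2) = 3x^4 + x^3 + 3x^2 + 2x + 4 ≡ 1 (mod x^3 + 4x^2 + 4x + 2).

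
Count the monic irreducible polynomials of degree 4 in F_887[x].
There are 154751168148 monic irreducible polynomials of degree 4 over F_887

Each element of F_{887^4} that lies in no proper subfield is a root of exactly one monic irreducible of degree 4 over F_887, and each such polynomial has 4 distinct roots in F_{887^4}. By Möbius inversion the count is N_887(4) = (1/4) Σ_{d|4} μ(4/d) · 887^d = (1/4)(μ(4)·887^1 + μ(2)·887^2 + μ(1)·887^4) = 619004672592/4 = 154751168148.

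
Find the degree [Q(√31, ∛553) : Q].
[Q(√31, ∛553) : Q] = 6

Let L = Q(√31, ∛553). Since Q(√31) ⊂ L and [Q(√31):Q] = 2, the tower law gives 2 | [L:Q]. Likewise Q(∛553) ⊂ L with [Q(∛553):Q] = 3 (because 553 is not a perfect cube), so 3 | [L:Q]. As gcd(2,3) = 1, [L:Q] is divisible by 6. Conversely L is generated over Q by √31 and ∛553, so [L:Q] ≤ 2·3 = 6. Therefore [Q(√31, ∛553) : Q] = 6.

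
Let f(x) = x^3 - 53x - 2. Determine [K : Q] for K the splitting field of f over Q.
[K : Q] = 6

By the rational root test, any rational root of the monic integer polynomial f(x) = x^3 - 53x - 2 must be an integer dividing the constant term -2, i.e. one of ±{1, 2}. Evaluating: f(1) = -54, f(-1) = 50, f(2) = -100, f(-2) = 96; none is 0, so f has no rational root and is therefore irreducible over Q (a cubic with no linear factor over a field is irreducible). For an irreducible cubic, the Galois group is A_3 or S_3 according as the discriminant disc(f) = -4a^3 - 27b^2 = -4·(-53)^3 - 27·(-2)^2 = 595400 is or is not a square in Q. Here disc(f) = 595400 is not a perfect square in Q, so the Galois group of f over Q is not contained in A_3 and must be all of S_3. The splitting field has degree |S_3| = 6 over Q, so [K : Q] = 6.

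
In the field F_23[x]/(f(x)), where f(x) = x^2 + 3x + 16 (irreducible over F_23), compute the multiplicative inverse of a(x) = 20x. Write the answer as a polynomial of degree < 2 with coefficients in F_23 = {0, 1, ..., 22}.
a(x)^(-1) ≡ 12x + 13 (mod f(x))

Since f is irreducible over F_23, F_23[x]/(f) is a field and a(x) ≠ 0 has an inverse. Apply the extended Euclidean algorithm to f(x) and a(x) in F_23[x]: f(x) = (15x + 22)·a(x) + (16). The last nonzero remainder is the constant 16 = gcd(f, a) in F_23. Back-substituting through the division chain expresses 16 = s(x)·a(x) + t(x)·f(x) with s(x) ≡ 8x + 1 (mod f), so (8x + 1)·a(x) ≡ 16 (mod f). Multiplying by 16^(-1) ≡ 13 in F_23 gives a(x)^(-1) ≡ 13·(8x + 1) ≡ 12x + 13 (mod f). Check: (20x)·(12x + 13) = 10x^2 + 7x ≡ 1 (mod x^2 + 3x + 16).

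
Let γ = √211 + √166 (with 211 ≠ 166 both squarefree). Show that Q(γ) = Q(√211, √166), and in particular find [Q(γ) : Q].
[Q(γ) : Q] = 4 (equivalently, Q(γ) = Q(√211, √166))

Obviously Q(γ) ⊆ Q(√211, √166), and [Q(√211, √166):Q] = 4 (since 211, 166 are distinct squarefree integers > 1 with 35026 not a perfect square). To show equality we compute the minimal polynomial of γ. From γ = √211 + √166: γ^2 = 211 + 2√(35026) + 166 = 377 + 2√(35026), so γ^2 - 377 = 2√(35026); squaring, (γ^2 - 377)^2 = 4·35026, i.e. γ^4 - 754γ^2 + 142129 - 140104 = 0, i.e. γ^4 - 754γ^2 + 2025 = 0. So γ is a root of x^4 - 754x^2 + 2025. This polynomial is irreducible over Q: it has no rational root (each ±√211 ± √166 is irrational), and any factorization into two quadratics over Q would force √(35026) ∈ Q (pairing opposite roots) or √211, √166 ∈ Q (other pairings), all impossible. Hence [Q(γ):Q] = 4 = [Q(√211, √166):Q], so Q(γ) = Q(√211, √166).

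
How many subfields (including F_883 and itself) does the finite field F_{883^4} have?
F_{883^4} has 3 subfields

The subfields of F_{p^n} are exactly the fields F_{p^d} for d | n (each is the fixed field of the unique index-d subgroup of Gal(F_{p^n}/F_p) ≅ Z/nZ). The divisors of n = 4 are {1, 2, 4}, giving 3 subfields: F_{883^1}, F_{883^2}, F_{883^4}.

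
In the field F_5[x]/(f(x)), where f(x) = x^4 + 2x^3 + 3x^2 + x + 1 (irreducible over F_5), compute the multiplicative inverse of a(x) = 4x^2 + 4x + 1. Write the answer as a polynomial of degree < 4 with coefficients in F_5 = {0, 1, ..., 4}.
a(x)^(-1) ≡ 4x^3 + 4x^2 + 2x + 1 (mod f(x))

Since f is irreducible over F_5, F_5[x]/(f) is a field and a(x) ≠ 0 has an inverse. Apply the extended Euclidean algorithm to f(x) and a(x) in F_5[x]: f(x) = (4x^2 + 4x + 2)·a(x) + (4x + 4);  a(x) = (x)·(4x + 4) + (1). The last nonzero remainder is the constant 1 = gcd(f, a) in F_5. Back-substituting through the division chain expresses 1 = s(x)·a(x) + t(x)·f(x) with s(x) ≡ 4x^3 + 4x^2 + 2x + 1 (mod f), so a(x)^(-1) ≡ s(x) = 4x^3 + 4x^2 + 2x + 1 (mod f). Check: (4x^2 + 4x + 1)·(4x^3 + 4x^2 + 2x + 1) = x^5 + 2x^4 + 3x^3 + x^2 + x + 1 ≡ 1 (mod x^4 + 2x^3 + 3x^2 + x + 1).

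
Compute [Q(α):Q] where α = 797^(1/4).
[Q(α):Q] = 4

α is a root of x^4 - 797. By Eisenstein's criterion at the prime p = 797 (which divides the constant term 797 but p^2 = 635209 does not, since 797 is squarefree), x^4 - 797 is irreducible over Q. Hence [Q(α):Q] = 4.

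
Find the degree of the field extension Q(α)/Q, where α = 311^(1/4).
[Q(α):Q] = 4

α is a root of x^4 - 311. By Eisenstein's criterion at the prime p = 311 (which divides the constant term 311 but p^2 = 96721 does not, since 311 is squarefree), x^4 - 311 is irreducible over Q. Hence [Q(α):Q] = 4.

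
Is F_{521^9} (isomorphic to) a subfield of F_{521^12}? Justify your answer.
No: F_{521^9} is not a subfield of F_{521^12}

F_{p^m} embeds in F_{p^n} iff m | n. Here 9 ∤ 12 (since 12 = 1·9 + 3 with remainder 3 ≠ 0), so F_{521^9} is not a subfield of F_{521^12}. Equivalently: if it were, the tower law would give 9 = [F_{521^9}:F_521] dividing [F_{521^12}:F_521] = 12, contradiction.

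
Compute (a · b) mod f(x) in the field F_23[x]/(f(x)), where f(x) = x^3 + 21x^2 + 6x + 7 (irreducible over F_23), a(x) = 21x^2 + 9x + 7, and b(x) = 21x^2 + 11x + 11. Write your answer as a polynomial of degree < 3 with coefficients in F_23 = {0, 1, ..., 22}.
a · b ≡ 21x^2 + 18x + 2 (mod f(x))

Multiply in F_23[x]: a(x)·b(x) = (21x^2 + 9x + 7)·(21x^2 + 11x + 11) = 4x^4 + 6x^3 + 17x^2 + 15x + 8. This has degree ≥ 3, so divide by f(x) over F_23: 4x^4 + 6x^3 + 17x^2 + 15x + 8 = (4x + 14)·(x^3 + 21x^2 + 6x + 7) + (21x^2 + 18x + 2). Hence a·b ≡ 21x^2 + 18x + 2 (mod f). (F_23[x]/(f) is a field with 23^3 = 12167 elements since f is irreducible of degree 3.)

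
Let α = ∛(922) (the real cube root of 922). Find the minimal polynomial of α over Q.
m_α(x) = x^3 - 922

α satisfies α^3 = 922, so x^3 - 922 annihilates α. By the rational root test, a rational root p/q (in lowest terms) of x^3 - 922 would satisfy p^3 = 922 q^3, forcing q = 1 and p^3 = 922; but 922 is not a perfect cube, contradiction. A monic cubic over Q with no rational root is irreducible (any nontrivial factorization would include a linear factor). Hence x^3 - 922 is the minimal polynomial of α, and in particular [Q(α):Q] = 3.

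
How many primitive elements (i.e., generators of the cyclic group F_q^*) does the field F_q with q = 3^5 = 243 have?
There are φ(242) = 110 primitive elements

F_q^* is cyclic of order q - 1 = 242. A cyclic group of order m has exactly φ(m) generators. Here m = 242 = 2 · 11^2, so the number of primitive elements is φ(242) = 110.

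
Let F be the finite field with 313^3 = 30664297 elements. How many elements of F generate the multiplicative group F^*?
There are φ(30664296) = 9383040 primitive elements

F_q^* is cyclic of order q - 1 = 30664296. A cyclic group of order m has exactly φ(m) generators. Here m = 30664296 = 2^3 · 3^2 · 13 · 181^2, so the number of primitive elements is φ(30664296) = 9383040.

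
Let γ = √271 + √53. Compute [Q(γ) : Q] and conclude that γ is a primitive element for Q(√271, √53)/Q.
[Q(γ) : Q] = 4 (equivalently, Q(γ) = Q(√271, √53))

Obviously Q(γ) ⊆ Q(√271, √53), and [Q(√271, √53):Q] = 4 (since 271, 53 are distinct squarefree integers > 1 with 14363 not a perfect square). To show equality we compute the minimal polynomial of γ. From γ = √271 + √53: γ^2 = 271 + 2√(14363) + 53 = 324 + 2√(14363), so γ^2 - 324 = 2√(14363); squaring, (γ^2 - 324)^2 = 4·14363, i.e. γ^4 - 648γ^2 + 104976 - 57452 = 0, i.e. γ^4 - 648γ^2 + 47524 = 0. So γ is a root of x^4 - 648x^2 + 47524. This polynomial is irreducible over Q: it has no rational root (each ±√271 ± √53 is irrational), and any factorization into two quadratics over Q would force √(14363) ∈ Q (pairing opposite roots) or √271, √53 ∈ Q (other pairings), all impossible. Hence [Q(γ):Q] = 4 = [Q(√271, √53):Q], so Q(γ) = Q(√271, √53).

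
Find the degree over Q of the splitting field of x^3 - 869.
[K : Q] = 6

The roots of x^3 - 869 are ∛869, ω∛869, ω^2∛869 where ω = e^(2πi/3) is a primitive cube root of unity, so K = Q(∛869, ω). Now [Q(∛869):Q] = 3 (since 869 is not a perfect cube, x^3 - 869 is irreducible) and [Q(ω):Q] = 2. Both 2 and 3 divide [K:Q], and [K:Q] ≤ 3·2 = 6, so [K:Q] = 6. (Equivalently: Q(∛869) ⊂ R but ω ∉ R, so [K : Q(∛869)] = 2.)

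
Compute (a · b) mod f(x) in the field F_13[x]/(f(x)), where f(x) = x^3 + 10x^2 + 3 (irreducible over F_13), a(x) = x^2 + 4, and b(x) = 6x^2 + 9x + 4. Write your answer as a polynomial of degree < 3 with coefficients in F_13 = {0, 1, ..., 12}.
a · b ≡ 5x^2 + 5x (mod f(x))

Multiply in F_13[x]: a(x)·b(x) = (x^2 + 4)·(6x^2 + 9x + 4) = 6x^4 + 9x^3 + 2x^2 + 10x + 3. This has degree ≥ 3, so divide by f(x) over F_13: 6x^4 + 9x^3 + 2x^2 + 10x + 3 = (6x + 1)·(x^3 + 10x^2 + 3) + (5x^2 + 5x). Hence a·b ≡ 5x^2 + 5x (mod f). (F_13[x]/(f) is a field with 13^3 = 2197 elements since f is irreducible of degree 3.)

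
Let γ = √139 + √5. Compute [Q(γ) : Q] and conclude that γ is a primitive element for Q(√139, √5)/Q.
[Q(γ) : Q] = 4 (equivalently, Q(γ) = Q(√139, √5))

Obviously Q(γ) ⊆ Q(√139, √5), and [Q(√139, √5):Q] = 4 (since 139, 5 are distinct squarefree integers > 1 with 695 not a perfect square). To show equality we compute the minimal polynomial of γ. From γ = √139 + √5: γ^2 = 139 + 2√(695) + 5 = 144 + 2√(695), so γ^2 - 144 = 2√(695); squaring, (γ^2 - 144)^2 = 4·695, i.e. γ^4 - 288γ^2 + 20736 - 2780 = 0, i.e. γ^4 - 288γ^2 + 17956 = 0. So γ is a root of x^4 - 288x^2 + 17956. This polynomial is irreducible over Q: it has no rational root (each ±√139 ± √5 is irrational), and any factorization into two quadratics over Q would force √(695) ∈ Q (pairing opposite roots) or √139, √5 ∈ Q (other pairings), all impossible. Hence [Q(γ):Q] = 4 = [Q(√139, √5):Q], so Q(γ) = Q(√139, √5).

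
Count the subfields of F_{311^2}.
F_{311^2} has 2 subfields

The subfields of F_{p^n} are exactly the fields F_{p^d} for d | n (each is the fixed field of the unique index-d subgroup of Gal(F_{p^n}/F_p) ≅ Z/nZ). The divisors of n = 2 are {1, 2}, giving 2 subfields: F_{311^1}, F_{311^2}.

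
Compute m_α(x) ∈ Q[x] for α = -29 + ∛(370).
m_α(x) = x^3 + 87x^2 + 2523x + 24019

Set β = α + 29 = ∛(370), so β^3 = 370. Then (α + 29)^3 - 370 = 0, i.e. α is a root of g(x) = (x + 29)^3 - 370 = x^3 + 87x^2 + 2523x + 24019. Since g(x) = h(x + 29) where h(x) = x^3 - 370, and h is irreducible over Q (because 370 is not a perfect cube, so h has no rational root, and a monic cubic with no rational root is irreducible), g is also irreducible (irreducibility is preserved under the substitution x → x + 29). Hence m_α(x) = x^3 + 87x^2 + 2523x + 24019.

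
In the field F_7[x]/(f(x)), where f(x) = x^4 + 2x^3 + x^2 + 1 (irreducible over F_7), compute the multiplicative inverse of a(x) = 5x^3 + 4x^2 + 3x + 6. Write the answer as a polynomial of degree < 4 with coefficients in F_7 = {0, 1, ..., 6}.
a(x)^(-1) ≡ 6x^3 + x^2 + 3x (mod f(x))

Since f is irreducible over F_7, F_7[x]/(f) is a field and a(x) ≠ 0 has an inverse. Apply the extended Euclidean algorithm to f(x) and a(x) in F_7[x]: f(x) = (3x + 5)·a(x) + (2x + 6);  a(x) = (6x^2 + 5x + 4)·(2x + 6) + (3). The last nonzero remainder is the constant 3 = gcd(f, a) in F_7. Back-substituting through the division chain expresses 3 = s(x)·a(x) + t(x)·f(x) with s(x) ≡ 4x^3 + 3x^2 + 2x (mod f), so (4x^3 + 3x^2 + 2x)·a(x) ≡ 3 (mod f). Multiplying by 3^(-1) ≡ 5 in F_7 gives a(x)^(-1) ≡ 5·(4x^3 + 3x^2 + 2x) ≡ 6x^3 + x^2 + 3x (mod f). Check: (5x^3 + 4x^2 + 3x + 6)·(6x^3 + x^2 + 3x) = 2x^6 + x^5 + 2x^4 + 2x^3 + x^2 + 4x ≡ 1 (mod x^4 + 2x^3 + x^2 + 1).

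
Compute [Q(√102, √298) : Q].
[Q(√102, √298) : Q] = 4

[Q(√102):Q] = 2 (min poly x^2 - 102, irreducible since 102 is squarefree > 1). For the top step, suppose √298 ∈ Q(√102), say √298 = c + d√102 with c, d ∈ Q. Squaring: 298 = c^2 + 102d^2 + 2cd√102. Since √102 ∉ Q this forces 2cd = 0. If d = 0 then √298 = c ∈ Q, contradicting 298 squarefree > 1. If c = 0 then 298 = 102d^2, so 102·298 = (102d)^2 is a perfect square in Q — but 102·298 = 30396 is not a perfect square (since 102 and 298 are distinct squarefree integers). Contradiction. Hence √298 ∉ Q(√102), so x^2 - 298 stays irreducible over Q(√102) and [Q(√102, √298) : Q(√102)] = 2. By the tower law, [Q(√102, √298) : Q] = 2 · 2 = 4.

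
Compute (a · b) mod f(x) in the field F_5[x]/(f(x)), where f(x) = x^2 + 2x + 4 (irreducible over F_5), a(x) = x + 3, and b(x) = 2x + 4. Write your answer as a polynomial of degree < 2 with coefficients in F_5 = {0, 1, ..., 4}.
a · b ≡ x + 4 (mod f(x))

Multiply in F_5[x]: a(x)·b(x) = (x + 3)·(2x + 4) = 2x^2 + 2. This has degree ≥ 2, so divide by f(x) over F_5: 2x^2 + 2 = (2)·(x^2 + 2x + 4) + (x + 4). Hence a·b ≡ x + 4 (mod f). (F_5[x]/(f) is a field with 5^2 = 25 elements since f is irreducible of degree 2.)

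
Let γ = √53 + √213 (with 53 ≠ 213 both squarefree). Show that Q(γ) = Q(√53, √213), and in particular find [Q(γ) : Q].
[Q(γ) : Q] = 4 (equivalently, Q(γ) = Q(√53, √213))

Obviously Q(γ) ⊆ Q(√53, √213), and [Q(√53, √213):Q] = 4 (since 53, 213 are distinct squarefree integers > 1 with 11289 not a perfect square). To show equality we compute the minimal polynomial of γ. From γ = √53 + √213: γ^2 = 53 + 2√(11289) + 213 = 266 + 2√(11289), so γ^2 - 266 = 2√(11289); squaring, (γ^2 - 266)^2 = 4·11289, i.e. γ^4 - 532γ^2 + 70756 - 45156 = 0, i.e. γ^4 - 532γ^2 + 25600 = 0. So γ is a root of x^4 - 532x^2 + 25600. This polynomial is irreducible over Q: it has no rational root (each ±√53 ± √213 is irrational), and any factorization into two quadratics over Q would force √(11289) ∈ Q (pairing opposite roots) or √53, √213 ∈ Q (other pairings), all impossible. Hence [Q(γ):Q] = 4 = [Q(√53, √213):Q], so Q(γ) = Q(√53, √213).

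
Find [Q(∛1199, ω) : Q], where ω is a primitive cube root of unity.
[Q(∛1199, ω) : Q] = 6

[Q(∛1199):Q] = 3 (min poly x^3 - 1199, irreducible since 1199 is not a perfect cube). [Q(ω):Q] = 2 (min poly x^2 + x + 1). Since Q(∛1199) ⊂ R and ω ∉ R, we have ω ∉ Q(∛1199), so x^2 + x + 1 remains irreducible over Q(∛1199) and [Q(∛1199, ω) : Q(∛1199)] = 2. By the tower law, [Q(∛1199, ω) : Q] = 3 · 2 = 6. (In fact Q(∛1199, ω) is the splitting field of x^3 - 1199 over Q.)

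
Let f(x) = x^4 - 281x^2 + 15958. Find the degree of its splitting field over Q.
[K : Q] = 4

Solving the quadratic in x^2: x^2 = (281 ± √(281^2 - 4·15958))/2 = (281 ± √15129)/2 = (281 ± 123)/2, giving x^2 = 79 or x^2 = 202. So f(x) = (x^2 - 79)(x^2 - 202) and the roots of f are ±√79, ±√202. Hence the splitting field is K = Q(√79, √202). Since 79 and 202 are distinct squarefree integers > 1, their product 15958 is not a perfect square, so √202 ∉ Q(√79). By the tower law [K:Q] = [Q(√79,√202):Q(√79)] · [Q(√79):Q] = 2 · 2 = 4.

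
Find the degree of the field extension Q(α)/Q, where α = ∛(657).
[Q(α):Q] = 3

The minimal polynomial of α is x^3 - 657, irreducible over Q since 657 is not a perfect cube (so x^3 - 657 has no rational root). Hence [Q(α):Q] = deg(m_α) = 3.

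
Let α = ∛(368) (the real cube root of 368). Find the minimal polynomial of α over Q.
m_α(x) = x^3 - 368

α satisfies α^3 = 368, so x^3 - 368 annihilates α. By the rational root test, a rational root p/q (in lowest terms) of x^3 - 368 would satisfy p^3 = 368 q^3, forcing q = 1 and p^3 = 368; but 368 is not a perfect cube, contradiction. A monic cubic over Q with no rational root is irreducible (any nontrivial factorization would include a linear factor). Hence x^3 - 368 is the minimal polynomial of α, and in particular [Q(α):Q] = 3.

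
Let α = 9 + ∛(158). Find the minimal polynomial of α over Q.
m_α(x) = x^3 - 27x^2 + 243x - 887

Set β = α - 9 = ∛(158), so β^3 = 158. Then (α - 9)^3 - 158 = 0, i.e. α is a root of g(x) = (x - 9)^3 - 158 = x^3 - 27x^2 + 243x - 887. Since g(x) = h(x - 9) where h(x) = x^3 - 158, and h is irreducible over Q (because 158 is not a perfect cube, so h has no rational root, and a monic cubic with no rational root is irreducible), g is also irreducible (irreducibility is preserved under the substitution x → x - 9). Hence m_α(x) = x^3 - 27x^2 + 243x - 887.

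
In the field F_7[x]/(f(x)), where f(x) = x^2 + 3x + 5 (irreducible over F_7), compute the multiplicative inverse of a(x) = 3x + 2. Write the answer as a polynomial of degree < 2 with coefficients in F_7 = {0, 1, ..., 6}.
a(x)^(-1) ≡ 6x (mod f(x))

Since f is irreducible over F_7, F_7[x]/(f) is a field and a(x) ≠ 0 has an inverse. Apply the extended Euclidean algorithm to f(x) and a(x) in F_7[x]: f(x) = (5x)·a(x) + (5). The last nonzero remainder is the constant 5 = gcd(f, a) in F_7. Back-substituting through the division chain expresses 5 = s(x)·a(x) + t(x)·f(x) with s(x) ≡ 2x (mod f), so (2x)·a(x) ≡ 5 (mod f). Multiplying by 5^(-1) ≡ 3 in F_7 gives a(x)^(-1) ≡ 3·(2x) ≡ 6x (mod f). Check: (3x + 2)·(6x) = 4x^2 + 5x ≡ 1 (mod x^2 + 3x + 5).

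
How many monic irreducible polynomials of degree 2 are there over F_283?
There are 39903 monic irreducible polynomials of degree 2 over F_283

Each element of F_{283^2} that lies in no proper subfield is a root of exactly one monic irreducible of degree 2 over F_283, and each such polynomial has 2 distinct roots in F_{283^2}. By Möbius inversion the count is N_283(2) = (1/2) Σ_{d|2} μ(2/d) · 283^d = (1/2)(μ(2)·283^1 + μ(1)·283^2) = 79806/2 = 39903.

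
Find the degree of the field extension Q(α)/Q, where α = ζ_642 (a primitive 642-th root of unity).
[Q(α):Q] = 212

The minimal polynomial of ζ_642 over Q is the 642-th cyclotomic polynomial Φ_642(x), which is irreducible over Q and has degree φ(642) = 212. Hence [Q(α):Q] = φ(642) = 212.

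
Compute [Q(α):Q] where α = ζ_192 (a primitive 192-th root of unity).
[Q(α):Q] = 64

The minimal polynomial of ζ_192 over Q is the 192-th cyclotomic polynomial Φ_192(x), which is irreducible over Q and has degree φ(192) = 64. Hence [Q(α):Q] = φ(192) = 64.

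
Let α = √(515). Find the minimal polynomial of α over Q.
m_α(x) = x^2 - 515

α satisfies α^2 - 515 = 0, so x^2 - 515 annihilates α. Since d = 515 is squarefree and ≠ 1, it is not a perfect square in Q, so x^2 - 515 has no rational root and is therefore irreducible over Q (a degree-2 polynomial over a field is irreducible iff it has no root). Hence m_α(x) = x^2 - 515.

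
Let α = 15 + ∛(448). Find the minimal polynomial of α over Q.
m_α(x) = x^3 - 45x^2 + 675x - 3823

Set β = α - 15 = ∛(448), so β^3 = 448. Then (α - 15)^3 - 448 = 0, i.e. α is a root of g(x) = (x - 15)^3 - 448 = x^3 - 45x^2 + 675x - 3823. Since g(x) = h(x - 15) where h(x) = x^3 - 448, and h is irreducible over Q (because 448 is not a perfect cube, so h has no rational root, and a monic cubic with no rational root is irreducible), g is also irreducible (irreducibility is preserved under the substitution x → x - 15). Hence m_α(x) = x^3 - 45x^2 + 675x - 3823.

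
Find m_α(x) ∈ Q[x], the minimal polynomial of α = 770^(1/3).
m_α(x) = x^3 - 770

α satisfies α^3 = 770, so x^3 - 770 annihilates α. By the rational root test, a rational root p/q (in lowest terms) of x^3 - 770 would satisfy p^3 = 770 q^3, forcing q = 1 and p^3 = 770; but 770 is not a perfect cube, contradiction. A monic cubic over Q with no rational root is irreducible (any nontrivial factorization would include a linear factor). Hence x^3 - 770 is the minimal polynomial of α, and in particular [Q(α):Q] = 3.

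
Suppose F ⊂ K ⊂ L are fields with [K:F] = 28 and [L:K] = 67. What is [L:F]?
[L:F] = 1876

The tower law says that for any tower of field extensions F ⊂ K ⊂ L with finite degrees, [L:F] = [L:K] · [K:F]. Here this gives [L:F] = 67 · 28 = 1876.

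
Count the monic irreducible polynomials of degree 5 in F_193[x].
There are 53557036800 monic irreducible polynomials of degree 5 over F_193

Each element of F_{193^5} that lies in no proper subfield is a root of exactly one monic irreducible of degree 5 over F_193, and each such polynomial has 5 distinct roots in F_{193^5}. By Möbius inversion the count is N_193(5) = (1/5) Σ_{d|5} μ(5/d) · 193^d = (1/5)(μ(5)·193^1 + μ(1)·193^5) = 267785184000/5 = 53557036800.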